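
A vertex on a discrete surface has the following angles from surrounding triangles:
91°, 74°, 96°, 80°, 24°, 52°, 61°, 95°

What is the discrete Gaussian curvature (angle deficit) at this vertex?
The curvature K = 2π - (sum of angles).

Sum of angles = 573°. K = 360° - 573° = -213° = -71π/60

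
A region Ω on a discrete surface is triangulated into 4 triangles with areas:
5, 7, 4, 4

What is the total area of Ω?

5 + 7 + 4 + 4 = 20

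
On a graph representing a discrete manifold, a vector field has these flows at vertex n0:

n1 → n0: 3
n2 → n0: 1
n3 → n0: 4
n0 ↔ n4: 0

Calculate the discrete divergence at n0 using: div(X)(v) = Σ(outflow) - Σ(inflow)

Divergence = sum of outgoing flows = (-3) + (-1) + (-4) + 0 = -8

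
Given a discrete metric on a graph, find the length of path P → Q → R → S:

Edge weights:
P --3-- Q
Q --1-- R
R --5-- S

Arc length = 3 + 1 + 5 = 9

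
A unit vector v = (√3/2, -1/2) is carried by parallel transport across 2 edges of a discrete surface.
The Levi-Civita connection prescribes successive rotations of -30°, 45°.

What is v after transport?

Total rotation: (-30°) + 45° = 15°. Final vector: (0.9659, -0.2588)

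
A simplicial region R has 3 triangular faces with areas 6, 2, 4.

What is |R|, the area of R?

6 + 2 + 4 = 12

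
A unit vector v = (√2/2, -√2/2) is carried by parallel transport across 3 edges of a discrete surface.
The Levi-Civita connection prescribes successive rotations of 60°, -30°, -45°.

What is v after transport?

Total rotation: 60° + (-30°) + (-45°) = -15°. Final vector: (0.5000, -0.8660)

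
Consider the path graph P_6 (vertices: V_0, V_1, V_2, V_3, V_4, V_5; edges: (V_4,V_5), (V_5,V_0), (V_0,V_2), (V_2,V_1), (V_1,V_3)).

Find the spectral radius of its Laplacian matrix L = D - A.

The path graph P_n has Laplacian eigenvalues λ_k = 2 − 2cos(kπ/n), k = 0, 1, …, n−1. Here n = 6:
k=0: 2 − 2cos(0) = 0.0; k=1: 2 − 2cos(π/6) = 0.2679; k=2: 2 − 2cos(π/3) = 1.0; k=3: 2 − 2cos(π/2) = 2.0; k=4: 2 − 2cos(2π/3) = 3.0; k=5: 2 − 2cos(5π/6) = 3.7321.
Laplacian eigenvalues: [0.0, 0.2679, 1.0, 2.0, 3.0, 3.7321]. Largest eigenvalue (spectral radius) = 3.7321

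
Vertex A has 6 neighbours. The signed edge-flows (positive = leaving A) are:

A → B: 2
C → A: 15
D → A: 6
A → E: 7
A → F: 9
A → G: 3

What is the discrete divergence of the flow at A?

Divergence = sum of outgoing flows = 2 + (-15) + (-6) + 7 + 9 + 3 = 0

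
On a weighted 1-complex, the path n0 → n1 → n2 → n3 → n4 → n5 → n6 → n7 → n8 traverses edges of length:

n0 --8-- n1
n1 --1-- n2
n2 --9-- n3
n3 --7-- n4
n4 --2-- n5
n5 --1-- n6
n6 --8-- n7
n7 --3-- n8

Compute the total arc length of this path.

Arc length = 8 + 1 + 9 + 7 + 2 + 1 + 8 + 3 = 39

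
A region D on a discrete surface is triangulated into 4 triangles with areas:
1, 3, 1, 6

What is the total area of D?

1 + 3 + 1 + 6 = 11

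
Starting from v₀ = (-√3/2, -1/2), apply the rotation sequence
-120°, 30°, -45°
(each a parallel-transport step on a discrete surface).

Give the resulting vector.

Total rotation: (-120°) + 30° + (-45°) = -135°. Final vector: (0.2588, 0.9659)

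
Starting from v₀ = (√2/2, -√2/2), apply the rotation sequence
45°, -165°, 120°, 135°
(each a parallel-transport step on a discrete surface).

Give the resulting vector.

Total rotation: 45° + (-165°) + 120° + 135° = 135°. Final vector: (0, 1)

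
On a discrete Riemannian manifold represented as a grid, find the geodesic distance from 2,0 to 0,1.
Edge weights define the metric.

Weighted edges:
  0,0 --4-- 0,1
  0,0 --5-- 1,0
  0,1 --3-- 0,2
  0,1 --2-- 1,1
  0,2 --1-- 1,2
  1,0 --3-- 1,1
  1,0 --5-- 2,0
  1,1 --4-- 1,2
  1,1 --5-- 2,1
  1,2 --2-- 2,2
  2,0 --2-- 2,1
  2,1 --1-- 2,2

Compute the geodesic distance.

Shortest path: 2,0 → 2,1 → 2,2 → 1,2 → 0,2 → 0,1, total weight = 9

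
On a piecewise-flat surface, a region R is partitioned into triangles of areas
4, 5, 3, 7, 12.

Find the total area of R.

4 + 5 + 3 + 7 + 12 = 31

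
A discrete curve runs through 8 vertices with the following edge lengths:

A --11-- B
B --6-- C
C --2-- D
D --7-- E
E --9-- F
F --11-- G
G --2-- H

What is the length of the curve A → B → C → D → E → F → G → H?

Arc length = 11 + 6 + 2 + 7 + 9 + 11 + 2 = 48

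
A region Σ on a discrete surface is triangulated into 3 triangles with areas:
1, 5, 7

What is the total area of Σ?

1 + 5 + 7 = 13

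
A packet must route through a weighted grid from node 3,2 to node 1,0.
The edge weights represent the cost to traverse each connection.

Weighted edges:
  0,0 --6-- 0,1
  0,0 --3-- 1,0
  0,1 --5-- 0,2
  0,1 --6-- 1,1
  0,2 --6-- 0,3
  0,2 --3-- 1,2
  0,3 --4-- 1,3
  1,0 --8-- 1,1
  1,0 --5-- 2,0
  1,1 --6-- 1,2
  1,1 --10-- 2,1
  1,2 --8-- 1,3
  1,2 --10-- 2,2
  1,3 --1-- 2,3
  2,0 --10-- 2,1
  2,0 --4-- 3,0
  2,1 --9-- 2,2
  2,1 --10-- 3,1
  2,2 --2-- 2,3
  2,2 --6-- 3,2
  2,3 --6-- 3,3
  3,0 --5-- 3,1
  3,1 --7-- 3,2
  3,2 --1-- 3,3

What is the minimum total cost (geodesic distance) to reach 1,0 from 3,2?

Shortest path: 3,2 → 3,1 → 3,0 → 2,0 → 1,0, total weight = 21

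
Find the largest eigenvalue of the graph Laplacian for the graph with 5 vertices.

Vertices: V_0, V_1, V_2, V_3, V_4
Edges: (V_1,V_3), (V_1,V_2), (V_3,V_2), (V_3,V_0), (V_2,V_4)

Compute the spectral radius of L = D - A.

Degrees: deg(V_0) = 1, deg(V_1) = 2, deg(V_2) = 3, deg(V_3) = 3, deg(V_4) = 1.
L = D − A with rows/columns ordered (V_0, V_1, V_2, V_3, V_4):
  [ 1,  0,  0, -1,  0]
  [ 0,  2, -1, -1,  0]
  [ 0, -1,  3, -1, -1]
  [-1, -1, -1,  3,  0]
  [ 0,  0, -1,  0,  1]
Characteristic polynomial: det(λI − L) = λ(λ² − 5λ + 3)(λ² − 5λ + 5).
Roots: λ = 0; (λ² − 5λ + 3) = 0 ⇒ λ = (5 ± √13)/2 ≈ 0.6972, 4.3028; (λ² − 5λ + 5) = 0 ⇒ λ = (5 ± √5)/2 ≈ 1.382, 3.618.
(Check: the roots sum (with multiplicity) to 10, matching trace L = Σdeg = 2·5 = 10.)
Laplacian eigenvalues: [0.0, 0.6972, 1.382, 3.618, 4.3028]. Largest eigenvalue (spectral radius) = 4.3028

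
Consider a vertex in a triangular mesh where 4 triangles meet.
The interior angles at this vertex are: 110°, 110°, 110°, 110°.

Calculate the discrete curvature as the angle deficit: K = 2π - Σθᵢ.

Sum of angles = 440°. K = 360° - 440° = -80°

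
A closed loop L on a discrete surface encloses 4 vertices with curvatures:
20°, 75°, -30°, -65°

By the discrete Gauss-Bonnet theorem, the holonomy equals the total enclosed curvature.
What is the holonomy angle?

Holonomy = total enclosed curvature = 20° + 75° + (-30°) + (-65°) = 0°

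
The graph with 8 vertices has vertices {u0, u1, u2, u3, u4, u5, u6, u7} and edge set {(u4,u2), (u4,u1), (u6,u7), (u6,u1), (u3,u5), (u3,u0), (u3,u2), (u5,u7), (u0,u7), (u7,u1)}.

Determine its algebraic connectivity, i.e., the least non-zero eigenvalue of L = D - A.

Degrees: deg(u0) = 2, deg(u1) = 3, deg(u2) = 2, deg(u3) = 3, deg(u4) = 2, deg(u5) = 2, deg(u6) = 2, deg(u7) = 4.
L = D − A with rows/columns ordered (u0, u1, u2, u3, u4, u5, u6, u7):
  [ 2,  0,  0, -1,  0,  0,  0, -1]
  [ 0,  3,  0,  0, -1,  0, -1, -1]
  [ 0,  0,  2, -1, -1,  0,  0,  0]
  [-1,  0, -1,  3,  0, -1,  0,  0]
  [ 0, -1, -1,  0,  2,  0,  0,  0]
  [ 0,  0,  0, -1,  0,  2,  0, -1]
  [ 0, -1,  0,  0,  0,  0,  2, -1]
  [-1, -1,  0,  0,  0, -1, -1,  4]
Characteristic polynomial: det(λI − L) = λ(λ − 1)²(λ − 2)(λ² − 8λ + 14)(λ − 4)².
Roots: λ = 0; (λ − 1) = 0 ⇒ λ = 1 (multiplicity 2); (λ − 2) = 0 ⇒ λ = 2; (λ² − 8λ + 14) = 0 ⇒ λ = 4 ± √2 ≈ 2.5858, 5.4142; (λ − 4) = 0 ⇒ λ = 4 (multiplicity 2).
(Check: the roots sum (with multiplicity) to 20, matching trace L = Σdeg = 2·10 = 20.)
Laplacian eigenvalues: [0.0, 1.0, 1.0, 2.0, 2.5858, 4.0, 4.0, 5.4142]. Algebraic connectivity (smallest non-zero eigenvalue) = 1.0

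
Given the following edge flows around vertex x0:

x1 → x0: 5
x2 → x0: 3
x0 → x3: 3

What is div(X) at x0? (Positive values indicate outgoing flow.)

Divergence = sum of outgoing flows = (-5) + (-3) + 3 = -5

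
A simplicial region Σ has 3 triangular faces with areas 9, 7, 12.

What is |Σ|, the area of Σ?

9 + 7 + 12 = 28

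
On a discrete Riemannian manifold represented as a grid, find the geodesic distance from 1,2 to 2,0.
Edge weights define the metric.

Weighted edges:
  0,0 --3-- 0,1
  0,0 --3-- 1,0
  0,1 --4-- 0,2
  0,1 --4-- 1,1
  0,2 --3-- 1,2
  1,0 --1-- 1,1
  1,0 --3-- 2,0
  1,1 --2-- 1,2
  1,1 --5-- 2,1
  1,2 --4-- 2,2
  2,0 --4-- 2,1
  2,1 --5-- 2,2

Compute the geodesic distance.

Shortest path: 1,2 → 1,1 → 1,0 → 2,0, total weight = 6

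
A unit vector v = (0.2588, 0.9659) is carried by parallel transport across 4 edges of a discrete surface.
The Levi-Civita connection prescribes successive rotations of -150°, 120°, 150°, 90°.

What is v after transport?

Total rotation: (-150°) + 120° + 150° + 90° = 210° ≡ -150° (mod 360°). Final vector: (0.2588, -0.9659)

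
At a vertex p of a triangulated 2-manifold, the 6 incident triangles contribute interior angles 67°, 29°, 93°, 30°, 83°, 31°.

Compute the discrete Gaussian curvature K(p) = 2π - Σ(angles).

Sum of angles = 333°. K = 360° - 333° = 27° = 3π/20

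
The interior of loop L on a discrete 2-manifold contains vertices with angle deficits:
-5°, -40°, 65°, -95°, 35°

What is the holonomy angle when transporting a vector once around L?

Holonomy = total enclosed curvature = (-5°) + (-40°) + 65° + (-95°) + 35° = -40°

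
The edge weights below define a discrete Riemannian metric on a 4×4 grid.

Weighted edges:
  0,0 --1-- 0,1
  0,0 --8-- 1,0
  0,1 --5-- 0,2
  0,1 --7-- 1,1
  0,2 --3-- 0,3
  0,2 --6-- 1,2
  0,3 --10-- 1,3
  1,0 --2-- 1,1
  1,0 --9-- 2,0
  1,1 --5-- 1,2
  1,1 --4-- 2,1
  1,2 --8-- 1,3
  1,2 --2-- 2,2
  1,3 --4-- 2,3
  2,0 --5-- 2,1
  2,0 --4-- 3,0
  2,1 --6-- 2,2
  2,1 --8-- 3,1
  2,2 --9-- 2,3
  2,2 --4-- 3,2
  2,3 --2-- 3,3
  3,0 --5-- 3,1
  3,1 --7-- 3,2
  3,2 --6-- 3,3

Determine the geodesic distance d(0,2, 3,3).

Shortest path: 0,2 → 1,2 → 2,2 → 3,2 → 3,3, total weight = 18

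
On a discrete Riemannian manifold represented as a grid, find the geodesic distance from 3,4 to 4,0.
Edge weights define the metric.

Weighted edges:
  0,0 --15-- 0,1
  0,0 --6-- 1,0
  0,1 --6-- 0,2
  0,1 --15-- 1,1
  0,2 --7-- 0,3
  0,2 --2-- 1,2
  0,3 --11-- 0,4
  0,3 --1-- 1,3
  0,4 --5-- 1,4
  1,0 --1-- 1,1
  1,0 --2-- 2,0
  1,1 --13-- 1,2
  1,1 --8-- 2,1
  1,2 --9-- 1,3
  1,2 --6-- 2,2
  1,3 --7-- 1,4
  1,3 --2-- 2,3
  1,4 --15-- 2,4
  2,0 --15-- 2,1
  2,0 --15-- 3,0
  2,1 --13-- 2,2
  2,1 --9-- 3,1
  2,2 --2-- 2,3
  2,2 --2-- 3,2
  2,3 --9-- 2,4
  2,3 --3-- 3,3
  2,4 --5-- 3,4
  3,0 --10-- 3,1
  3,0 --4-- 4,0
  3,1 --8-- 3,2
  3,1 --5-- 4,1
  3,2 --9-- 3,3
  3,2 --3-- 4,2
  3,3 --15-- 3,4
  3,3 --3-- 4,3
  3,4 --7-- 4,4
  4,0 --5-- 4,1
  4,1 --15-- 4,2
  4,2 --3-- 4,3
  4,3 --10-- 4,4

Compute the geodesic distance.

Shortest path: 3,4 → 2,4 → 2,3 → 2,2 → 3,2 → 3,1 → 4,1 → 4,0, total weight = 36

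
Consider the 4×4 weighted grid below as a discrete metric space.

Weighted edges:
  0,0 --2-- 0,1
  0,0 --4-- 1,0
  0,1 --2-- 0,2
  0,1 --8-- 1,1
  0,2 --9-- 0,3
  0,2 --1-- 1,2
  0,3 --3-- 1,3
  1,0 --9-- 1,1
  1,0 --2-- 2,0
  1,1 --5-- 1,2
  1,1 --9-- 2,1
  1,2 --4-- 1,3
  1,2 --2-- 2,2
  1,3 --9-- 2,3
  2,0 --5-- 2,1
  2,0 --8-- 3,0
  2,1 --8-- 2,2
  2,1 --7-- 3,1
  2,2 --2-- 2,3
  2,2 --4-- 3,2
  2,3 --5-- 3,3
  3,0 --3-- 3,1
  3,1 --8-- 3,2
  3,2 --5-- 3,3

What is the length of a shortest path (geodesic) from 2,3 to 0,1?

Shortest path: 2,3 → 2,2 → 1,2 → 0,2 → 0,1, total weight = 7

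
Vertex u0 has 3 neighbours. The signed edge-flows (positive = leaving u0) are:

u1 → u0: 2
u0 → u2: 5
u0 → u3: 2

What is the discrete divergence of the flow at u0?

Divergence = sum of outgoing flows = (-2) + 5 + 2 = 5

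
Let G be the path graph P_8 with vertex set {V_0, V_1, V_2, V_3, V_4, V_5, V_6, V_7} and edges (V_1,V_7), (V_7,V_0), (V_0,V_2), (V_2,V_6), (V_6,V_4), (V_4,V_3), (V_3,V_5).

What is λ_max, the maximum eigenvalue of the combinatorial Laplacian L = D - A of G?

The path graph P_n has Laplacian eigenvalues λ_k = 2 − 2cos(kπ/n), k = 0, 1, …, n−1. Here n = 8:
k=0: 2 − 2cos(0) = 0.0; k=1: 2 − 2cos(π/8) = 0.1522; k=2: 2 − 2cos(π/4) = 0.5858; k=3: 2 − 2cos(3π/8) = 1.2346; k=4: 2 − 2cos(π/2) = 2.0; k=5: 2 − 2cos(5π/8) = 2.7654; k=6: 2 − 2cos(3π/4) = 3.4142; k=7: 2 − 2cos(7π/8) = 3.8478.
Laplacian eigenvalues: [0.0, 0.1522, 0.5858, 1.2346, 2.0, 2.7654, 3.4142, 3.8478]. Largest eigenvalue (spectral radius) = 3.8478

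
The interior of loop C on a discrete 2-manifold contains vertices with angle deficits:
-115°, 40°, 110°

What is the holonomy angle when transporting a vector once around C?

Holonomy = total enclosed curvature = (-115°) + 40° + 110° = 35°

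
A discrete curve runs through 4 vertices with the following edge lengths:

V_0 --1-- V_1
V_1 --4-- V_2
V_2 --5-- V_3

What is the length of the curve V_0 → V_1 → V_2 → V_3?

Arc length = 1 + 4 + 5 = 10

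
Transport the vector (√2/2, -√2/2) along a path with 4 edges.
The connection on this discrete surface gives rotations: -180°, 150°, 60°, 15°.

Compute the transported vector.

Total rotation: (-180°) + 150° + 60° + 15° = 45°. Final vector: (1, 0)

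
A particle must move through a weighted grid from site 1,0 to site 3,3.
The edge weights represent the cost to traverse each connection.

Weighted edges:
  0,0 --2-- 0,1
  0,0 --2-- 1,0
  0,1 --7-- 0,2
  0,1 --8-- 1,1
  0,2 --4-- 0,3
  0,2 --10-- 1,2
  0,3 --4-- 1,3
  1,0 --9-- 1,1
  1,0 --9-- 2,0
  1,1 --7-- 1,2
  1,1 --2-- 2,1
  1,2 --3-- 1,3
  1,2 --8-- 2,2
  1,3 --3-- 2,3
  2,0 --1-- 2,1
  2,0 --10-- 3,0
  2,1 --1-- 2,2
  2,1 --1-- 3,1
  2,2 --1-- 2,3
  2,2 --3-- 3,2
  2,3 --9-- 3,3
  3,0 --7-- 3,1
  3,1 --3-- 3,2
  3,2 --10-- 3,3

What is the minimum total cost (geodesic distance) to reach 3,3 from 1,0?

Shortest path: 1,0 → 2,0 → 2,1 → 2,2 → 2,3 → 3,3, total weight = 21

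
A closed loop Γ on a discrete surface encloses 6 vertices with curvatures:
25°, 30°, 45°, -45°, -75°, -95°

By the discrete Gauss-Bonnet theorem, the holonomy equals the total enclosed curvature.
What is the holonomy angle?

Holonomy = total enclosed curvature = 25° + 30° + 45° + (-45°) + (-75°) + (-95°) = -115°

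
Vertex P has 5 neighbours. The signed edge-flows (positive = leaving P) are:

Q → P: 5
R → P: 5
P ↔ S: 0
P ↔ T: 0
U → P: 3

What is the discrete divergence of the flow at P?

Divergence = sum of outgoing flows = (-5) + (-5) + 0 + 0 + (-3) = -13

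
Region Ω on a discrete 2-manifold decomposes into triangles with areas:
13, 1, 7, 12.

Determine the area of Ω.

13 + 1 + 7 + 12 = 33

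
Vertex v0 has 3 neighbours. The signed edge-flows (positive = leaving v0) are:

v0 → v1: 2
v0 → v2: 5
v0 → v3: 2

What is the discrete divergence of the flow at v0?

Divergence = sum of outgoing flows = 2 + 5 + 2 = 9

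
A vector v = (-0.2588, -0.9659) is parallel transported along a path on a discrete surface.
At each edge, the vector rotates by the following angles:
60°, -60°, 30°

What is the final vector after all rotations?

Total rotation: 60° + (-60°) + 30° = 30°. Final vector: (0.2588, -0.9659)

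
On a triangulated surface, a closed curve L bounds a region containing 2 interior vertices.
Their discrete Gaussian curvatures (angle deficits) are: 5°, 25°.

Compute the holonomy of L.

Holonomy = total enclosed curvature = 5° + 25° = 30°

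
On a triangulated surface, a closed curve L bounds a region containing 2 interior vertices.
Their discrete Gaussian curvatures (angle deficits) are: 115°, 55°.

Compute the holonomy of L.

Holonomy = total enclosed curvature = 115° + 55° = 170°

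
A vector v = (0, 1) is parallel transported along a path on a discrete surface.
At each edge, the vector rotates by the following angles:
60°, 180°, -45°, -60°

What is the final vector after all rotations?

Total rotation: 60° + 180° + (-45°) + (-60°) = 135°. Final vector: (-0.7071, -0.7071)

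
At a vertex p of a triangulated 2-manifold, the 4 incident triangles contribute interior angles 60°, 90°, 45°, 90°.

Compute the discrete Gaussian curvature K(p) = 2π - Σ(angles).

Sum of angles = 285°. K = 360° - 285° = 75°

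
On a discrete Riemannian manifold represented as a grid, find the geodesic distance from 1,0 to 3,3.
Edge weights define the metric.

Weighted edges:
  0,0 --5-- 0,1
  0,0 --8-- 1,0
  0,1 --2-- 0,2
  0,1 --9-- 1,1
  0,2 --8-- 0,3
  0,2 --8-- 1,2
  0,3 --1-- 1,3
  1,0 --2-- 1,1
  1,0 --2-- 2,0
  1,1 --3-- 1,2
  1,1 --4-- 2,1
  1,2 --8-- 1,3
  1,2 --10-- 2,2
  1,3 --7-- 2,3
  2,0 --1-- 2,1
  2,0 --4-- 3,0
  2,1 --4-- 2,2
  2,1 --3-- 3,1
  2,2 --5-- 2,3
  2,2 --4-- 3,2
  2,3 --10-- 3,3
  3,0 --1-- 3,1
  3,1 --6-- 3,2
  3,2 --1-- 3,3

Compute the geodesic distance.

Shortest path: 1,0 → 2,0 → 2,1 → 2,2 → 3,2 → 3,3, total weight = 12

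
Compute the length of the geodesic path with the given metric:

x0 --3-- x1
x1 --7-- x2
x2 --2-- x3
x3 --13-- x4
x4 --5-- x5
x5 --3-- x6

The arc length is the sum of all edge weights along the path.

Arc length = 3 + 7 + 2 + 13 + 5 + 3 = 33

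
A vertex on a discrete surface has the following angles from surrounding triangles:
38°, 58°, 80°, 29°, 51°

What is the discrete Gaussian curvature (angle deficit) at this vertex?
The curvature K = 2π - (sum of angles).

Sum of angles = 256°. K = 360° - 256° = 104° = 26π/45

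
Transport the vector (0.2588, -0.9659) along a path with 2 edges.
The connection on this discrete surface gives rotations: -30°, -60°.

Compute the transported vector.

Total rotation: (-30°) + (-60°) = -90°. Final vector: (-0.9659, -0.2588)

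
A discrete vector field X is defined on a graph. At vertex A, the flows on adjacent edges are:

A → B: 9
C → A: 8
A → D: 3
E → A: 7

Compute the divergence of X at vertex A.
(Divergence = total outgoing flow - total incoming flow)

Divergence = sum of outgoing flows = 9 + (-8) + 3 + (-7) = -3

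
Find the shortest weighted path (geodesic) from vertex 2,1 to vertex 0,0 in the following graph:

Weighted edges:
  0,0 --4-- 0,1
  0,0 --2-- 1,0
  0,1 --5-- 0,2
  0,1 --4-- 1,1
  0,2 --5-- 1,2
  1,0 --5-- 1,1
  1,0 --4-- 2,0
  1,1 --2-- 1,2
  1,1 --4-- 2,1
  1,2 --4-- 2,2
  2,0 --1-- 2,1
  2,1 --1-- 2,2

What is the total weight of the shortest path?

Shortest path: 2,1 → 2,0 → 1,0 → 0,0, total weight = 7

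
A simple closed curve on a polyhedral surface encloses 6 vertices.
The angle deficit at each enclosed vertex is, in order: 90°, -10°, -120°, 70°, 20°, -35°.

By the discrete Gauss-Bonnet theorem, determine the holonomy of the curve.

Holonomy = total enclosed curvature = 90° + (-10°) + (-120°) + 70° + 20° + (-35°) = 15°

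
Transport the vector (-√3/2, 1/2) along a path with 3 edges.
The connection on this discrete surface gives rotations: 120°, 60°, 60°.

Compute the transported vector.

Total rotation: 120° + 60° + 60° = 240° ≡ -120° (mod 360°). Final vector: (0.8660, 0.5000)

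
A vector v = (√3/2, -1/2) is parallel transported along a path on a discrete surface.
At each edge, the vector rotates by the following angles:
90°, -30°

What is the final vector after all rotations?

Total rotation: 90° + (-30°) = 60°. Final vector: (0.8660, 0.5000)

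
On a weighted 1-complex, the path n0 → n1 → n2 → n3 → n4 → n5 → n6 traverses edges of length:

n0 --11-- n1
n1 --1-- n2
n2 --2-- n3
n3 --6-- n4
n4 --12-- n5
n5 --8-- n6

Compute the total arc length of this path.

Arc length = 11 + 1 + 2 + 6 + 12 + 8 = 40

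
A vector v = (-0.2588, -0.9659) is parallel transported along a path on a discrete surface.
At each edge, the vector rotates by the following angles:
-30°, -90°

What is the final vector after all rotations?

Total rotation: (-30°) + (-90°) = -120°. Final vector: (-0.7071, 0.7071)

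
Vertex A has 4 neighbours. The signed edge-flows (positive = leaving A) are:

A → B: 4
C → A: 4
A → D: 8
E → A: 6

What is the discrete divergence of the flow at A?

Divergence = sum of outgoing flows = 4 + (-4) + 8 + (-6) = 2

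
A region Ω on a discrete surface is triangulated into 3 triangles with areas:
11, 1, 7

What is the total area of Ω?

11 + 1 + 7 = 19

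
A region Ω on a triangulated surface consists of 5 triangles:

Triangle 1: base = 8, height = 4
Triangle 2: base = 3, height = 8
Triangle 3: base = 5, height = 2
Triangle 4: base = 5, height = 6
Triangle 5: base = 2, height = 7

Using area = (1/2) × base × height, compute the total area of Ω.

(1/2)×8×4 + (1/2)×3×8 + (1/2)×5×2 + (1/2)×5×6 + (1/2)×2×7 = 55.0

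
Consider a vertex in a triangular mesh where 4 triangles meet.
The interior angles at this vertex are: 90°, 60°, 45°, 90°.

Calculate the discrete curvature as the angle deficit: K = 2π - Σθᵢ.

Sum of angles = 285°. K = 360° - 285° = 75°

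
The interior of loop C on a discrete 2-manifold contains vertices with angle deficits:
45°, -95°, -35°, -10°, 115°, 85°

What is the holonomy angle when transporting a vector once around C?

Holonomy = total enclosed curvature = 45° + (-95°) + (-35°) + (-10°) + 115° + 85° = 105°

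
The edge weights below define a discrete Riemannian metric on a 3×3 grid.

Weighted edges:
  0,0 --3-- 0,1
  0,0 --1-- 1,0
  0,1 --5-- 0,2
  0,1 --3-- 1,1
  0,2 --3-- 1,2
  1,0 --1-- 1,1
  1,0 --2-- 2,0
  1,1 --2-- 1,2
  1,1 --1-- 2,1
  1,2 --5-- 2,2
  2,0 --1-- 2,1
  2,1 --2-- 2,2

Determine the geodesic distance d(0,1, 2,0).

Shortest path: 0,1 → 1,1 → 2,1 → 2,0, total weight = 5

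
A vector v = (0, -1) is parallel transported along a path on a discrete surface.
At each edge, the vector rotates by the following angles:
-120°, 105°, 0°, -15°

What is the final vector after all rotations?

Total rotation: (-120°) + 105° + 0° + (-15°) = -30°. Final vector: (-0.5000, -0.8660)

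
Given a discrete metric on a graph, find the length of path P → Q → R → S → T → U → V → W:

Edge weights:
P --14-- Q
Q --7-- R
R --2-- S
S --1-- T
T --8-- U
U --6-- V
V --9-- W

Arc length = 14 + 7 + 2 + 1 + 8 + 6 + 9 = 47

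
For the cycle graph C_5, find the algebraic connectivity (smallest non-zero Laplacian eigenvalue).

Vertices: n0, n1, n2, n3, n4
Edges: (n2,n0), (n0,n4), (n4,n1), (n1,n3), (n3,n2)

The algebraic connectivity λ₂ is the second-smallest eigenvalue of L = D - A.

The cycle graph C_n has Laplacian eigenvalues λ_k = 2 − 2cos(2πk/n), k = 0, 1, …, n−1. Here n = 5:
k=0: 2 − 2cos(0) = 0.0; k=1: 2 − 2cos(2π/5) = 1.382; k=2: 2 − 2cos(4π/5) = 3.618; k=3: 2 − 2cos(6π/5) = 3.618; k=4: 2 − 2cos(8π/5) = 1.382.
Laplacian eigenvalues: [0.0, 1.382, 1.382, 3.618, 3.618]. Algebraic connectivity (smallest non-zero eigenvalue) = 1.382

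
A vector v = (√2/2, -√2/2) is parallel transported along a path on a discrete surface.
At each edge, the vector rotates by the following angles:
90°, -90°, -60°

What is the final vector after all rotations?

Total rotation: 90° + (-90°) + (-60°) = -60°. Final vector: (-0.2588, -0.9659)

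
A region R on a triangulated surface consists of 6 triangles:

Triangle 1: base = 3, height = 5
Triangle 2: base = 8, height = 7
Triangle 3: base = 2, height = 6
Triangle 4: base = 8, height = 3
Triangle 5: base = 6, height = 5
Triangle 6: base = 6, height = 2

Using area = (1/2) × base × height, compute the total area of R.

(1/2)×3×5 + (1/2)×8×7 + (1/2)×2×6 + (1/2)×8×3 + (1/2)×6×5 + (1/2)×6×2 = 74.5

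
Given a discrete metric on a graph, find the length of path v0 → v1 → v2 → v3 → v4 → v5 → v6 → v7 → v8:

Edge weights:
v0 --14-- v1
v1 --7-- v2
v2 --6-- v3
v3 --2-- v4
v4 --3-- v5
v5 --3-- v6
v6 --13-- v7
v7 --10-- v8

Arc length = 14 + 7 + 6 + 2 + 3 + 3 + 13 + 10 = 58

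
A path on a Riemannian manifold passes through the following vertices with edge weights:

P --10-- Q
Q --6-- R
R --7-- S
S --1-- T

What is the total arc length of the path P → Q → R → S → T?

Arc length = 10 + 6 + 7 + 1 = 24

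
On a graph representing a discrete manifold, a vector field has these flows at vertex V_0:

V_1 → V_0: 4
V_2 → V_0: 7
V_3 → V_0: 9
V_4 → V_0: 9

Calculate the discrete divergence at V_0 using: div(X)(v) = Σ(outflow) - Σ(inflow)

Divergence = sum of outgoing flows = (-4) + (-7) + (-9) + (-9) = -29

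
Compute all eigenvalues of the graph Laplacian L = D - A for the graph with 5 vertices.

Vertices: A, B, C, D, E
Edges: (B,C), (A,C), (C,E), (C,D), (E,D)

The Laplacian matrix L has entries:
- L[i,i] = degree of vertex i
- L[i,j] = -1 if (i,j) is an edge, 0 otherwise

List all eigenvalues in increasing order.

Degrees: deg(A) = 1, deg(B) = 1, deg(C) = 4, deg(D) = 2, deg(E) = 2.
L = D − A with rows/columns ordered (A, B, C, D, E):
  [ 1,  0, -1,  0,  0]
  [ 0,  1, -1,  0,  0]
  [-1, -1,  4, -1, -1]
  [ 0,  0, -1,  2, -1]
  [ 0,  0, -1, -1,  2]
Characteristic polynomial: det(λI − L) = λ(λ − 1)²(λ − 3)(λ − 5).
Roots: λ = 0; (λ − 1) = 0 ⇒ λ = 1 (multiplicity 2); (λ − 3) = 0 ⇒ λ = 3; (λ − 5) = 0 ⇒ λ = 5.
(Check: the roots sum (with multiplicity) to 10, matching trace L = Σdeg = 2·5 = 10.)
Laplacian eigenvalues (increasing order): [0.0, 1.0, 1.0, 3.0, 5.0]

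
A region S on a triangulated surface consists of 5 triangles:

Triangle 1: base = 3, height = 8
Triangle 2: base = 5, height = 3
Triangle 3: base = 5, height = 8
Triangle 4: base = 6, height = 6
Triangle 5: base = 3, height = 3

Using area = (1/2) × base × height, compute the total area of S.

(1/2)×3×8 + (1/2)×5×3 + (1/2)×5×8 + (1/2)×6×6 + (1/2)×3×3 = 62.0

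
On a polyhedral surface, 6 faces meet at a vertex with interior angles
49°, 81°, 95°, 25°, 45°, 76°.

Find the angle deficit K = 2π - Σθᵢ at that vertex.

Sum of angles = 371°. K = 360° - 371° = -11° = -11π/180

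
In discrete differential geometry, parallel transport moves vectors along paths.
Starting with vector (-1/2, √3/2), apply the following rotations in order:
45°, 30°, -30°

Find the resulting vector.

Total rotation: 45° + 30° + (-30°) = 45°. Final vector: (-0.9659, 0.2588)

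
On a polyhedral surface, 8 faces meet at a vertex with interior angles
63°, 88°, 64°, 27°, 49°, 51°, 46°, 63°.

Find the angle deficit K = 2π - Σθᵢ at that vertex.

Sum of angles = 451°. K = 360° - 451° = -91° = -91π/180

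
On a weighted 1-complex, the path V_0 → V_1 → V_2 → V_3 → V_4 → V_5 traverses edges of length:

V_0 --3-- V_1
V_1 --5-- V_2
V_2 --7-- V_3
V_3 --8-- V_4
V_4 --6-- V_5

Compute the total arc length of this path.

Arc length = 3 + 5 + 7 + 8 + 6 = 29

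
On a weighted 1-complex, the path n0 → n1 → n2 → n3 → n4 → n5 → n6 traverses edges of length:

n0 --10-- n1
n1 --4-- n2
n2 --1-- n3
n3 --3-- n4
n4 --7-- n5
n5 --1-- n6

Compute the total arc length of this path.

Arc length = 10 + 4 + 1 + 3 + 7 + 1 = 26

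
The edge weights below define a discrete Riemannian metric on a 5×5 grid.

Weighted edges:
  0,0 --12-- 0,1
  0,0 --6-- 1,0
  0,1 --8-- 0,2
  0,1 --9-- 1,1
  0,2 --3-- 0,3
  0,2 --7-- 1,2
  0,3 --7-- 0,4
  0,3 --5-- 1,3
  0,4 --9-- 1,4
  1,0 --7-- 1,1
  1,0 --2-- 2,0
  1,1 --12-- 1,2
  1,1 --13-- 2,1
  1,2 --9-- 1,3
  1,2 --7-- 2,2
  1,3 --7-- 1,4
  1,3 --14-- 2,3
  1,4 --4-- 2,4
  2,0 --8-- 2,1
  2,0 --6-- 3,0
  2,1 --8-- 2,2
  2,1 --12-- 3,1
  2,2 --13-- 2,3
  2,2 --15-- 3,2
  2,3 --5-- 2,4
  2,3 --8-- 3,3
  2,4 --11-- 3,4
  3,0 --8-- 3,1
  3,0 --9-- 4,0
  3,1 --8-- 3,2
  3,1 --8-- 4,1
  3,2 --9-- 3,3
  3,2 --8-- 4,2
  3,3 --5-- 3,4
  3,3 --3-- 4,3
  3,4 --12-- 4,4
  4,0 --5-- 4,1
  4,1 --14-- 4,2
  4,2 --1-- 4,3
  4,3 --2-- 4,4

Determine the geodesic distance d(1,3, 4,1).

Shortest path: 1,3 → 2,3 → 3,3 → 4,3 → 4,2 → 4,1, total weight = 40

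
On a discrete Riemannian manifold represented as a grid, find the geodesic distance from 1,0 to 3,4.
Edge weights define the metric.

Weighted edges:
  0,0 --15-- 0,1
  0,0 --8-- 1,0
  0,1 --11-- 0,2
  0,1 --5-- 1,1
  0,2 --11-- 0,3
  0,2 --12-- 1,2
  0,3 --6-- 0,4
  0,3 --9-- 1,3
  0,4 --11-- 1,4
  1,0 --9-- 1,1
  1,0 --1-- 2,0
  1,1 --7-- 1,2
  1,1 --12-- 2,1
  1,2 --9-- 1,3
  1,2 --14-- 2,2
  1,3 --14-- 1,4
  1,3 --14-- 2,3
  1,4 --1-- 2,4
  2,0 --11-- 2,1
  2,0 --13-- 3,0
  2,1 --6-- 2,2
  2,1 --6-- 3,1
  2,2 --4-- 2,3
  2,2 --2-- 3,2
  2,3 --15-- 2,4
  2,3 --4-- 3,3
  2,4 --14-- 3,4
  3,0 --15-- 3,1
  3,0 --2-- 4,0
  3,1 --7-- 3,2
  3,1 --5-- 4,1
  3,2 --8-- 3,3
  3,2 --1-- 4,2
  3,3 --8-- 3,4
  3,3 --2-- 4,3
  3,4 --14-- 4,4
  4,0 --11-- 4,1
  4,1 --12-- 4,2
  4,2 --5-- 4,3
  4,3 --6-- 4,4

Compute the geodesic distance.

Shortest path: 1,0 → 2,0 → 2,1 → 2,2 → 2,3 → 3,3 → 3,4, total weight = 34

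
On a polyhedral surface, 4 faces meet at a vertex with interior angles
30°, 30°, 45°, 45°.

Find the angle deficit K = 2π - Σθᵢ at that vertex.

Sum of angles = 150°. K = 360° - 150° = 210° = 7π/6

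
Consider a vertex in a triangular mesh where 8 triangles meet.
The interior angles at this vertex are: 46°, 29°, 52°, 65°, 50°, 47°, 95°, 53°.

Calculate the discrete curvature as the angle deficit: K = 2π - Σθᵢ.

Sum of angles = 437°. K = 360° - 437° = -77° = -77π/180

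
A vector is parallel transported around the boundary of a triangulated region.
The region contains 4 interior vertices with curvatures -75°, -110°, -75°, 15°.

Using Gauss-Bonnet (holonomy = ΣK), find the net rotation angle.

Holonomy = total enclosed curvature = (-75°) + (-110°) + (-75°) + 15° = -245°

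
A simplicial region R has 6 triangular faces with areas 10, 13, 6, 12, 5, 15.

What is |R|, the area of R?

10 + 13 + 6 + 12 + 5 + 15 = 61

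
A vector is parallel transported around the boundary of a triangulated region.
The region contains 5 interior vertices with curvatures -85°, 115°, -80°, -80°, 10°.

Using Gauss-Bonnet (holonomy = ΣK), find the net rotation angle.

Holonomy = total enclosed curvature = (-85°) + 115° + (-80°) + (-80°) + 10° = -120°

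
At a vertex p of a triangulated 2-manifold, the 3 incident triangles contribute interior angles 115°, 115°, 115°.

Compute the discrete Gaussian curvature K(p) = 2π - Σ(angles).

Sum of angles = 345°. K = 360° - 345° = 15°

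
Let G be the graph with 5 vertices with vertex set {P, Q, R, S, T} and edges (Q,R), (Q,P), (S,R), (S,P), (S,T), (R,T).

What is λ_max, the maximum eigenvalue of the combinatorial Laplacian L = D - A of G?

Degrees: deg(P) = 2, deg(Q) = 2, deg(R) = 3, deg(S) = 3, deg(T) = 2.
L = D − A with rows/columns ordered (P, Q, R, S, T):
  [ 2, -1,  0, -1,  0]
  [-1,  2, -1,  0,  0]
  [ 0, -1,  3, -1, -1]
  [-1,  0, -1,  3, -1]
  [ 0,  0, -1, -1,  2]
Characteristic polynomial: det(λI − L) = λ(λ² − 5λ + 5)(λ² − 7λ + 11).
Roots: λ = 0; (λ² − 5λ + 5) = 0 ⇒ λ = (5 ± √5)/2 ≈ 1.382, 3.618; (λ² − 7λ + 11) = 0 ⇒ λ = (7 ± √5)/2 ≈ 2.382, 4.618.
(Check: the roots sum (with multiplicity) to 12, matching trace L = Σdeg = 2·6 = 12.)
Laplacian eigenvalues: [0.0, 1.382, 2.382, 3.618, 4.618]. Largest eigenvalue (spectral radius) = 4.618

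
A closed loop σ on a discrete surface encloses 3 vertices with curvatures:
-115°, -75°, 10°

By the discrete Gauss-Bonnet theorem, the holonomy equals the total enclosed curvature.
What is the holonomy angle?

Holonomy = total enclosed curvature = (-115°) + (-75°) + 10° = -180°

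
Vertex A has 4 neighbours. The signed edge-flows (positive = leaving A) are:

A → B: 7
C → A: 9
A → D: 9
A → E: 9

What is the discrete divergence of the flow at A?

Divergence = sum of outgoing flows = 7 + (-9) + 9 + 9 = 16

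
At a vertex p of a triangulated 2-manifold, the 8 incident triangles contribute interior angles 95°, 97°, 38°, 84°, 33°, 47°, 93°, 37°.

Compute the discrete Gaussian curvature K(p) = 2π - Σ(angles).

Sum of angles = 524°. K = 360° - 524° = -164° = -41π/45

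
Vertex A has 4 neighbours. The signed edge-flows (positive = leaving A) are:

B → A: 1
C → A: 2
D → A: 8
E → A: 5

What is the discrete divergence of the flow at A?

Divergence = sum of outgoing flows = (-1) + (-2) + (-8) + (-5) = -16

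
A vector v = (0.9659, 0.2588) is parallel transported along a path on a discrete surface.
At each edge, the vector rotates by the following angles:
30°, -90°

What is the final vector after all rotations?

Total rotation: 30° + (-90°) = -60°. Final vector: (0.7071, -0.7071)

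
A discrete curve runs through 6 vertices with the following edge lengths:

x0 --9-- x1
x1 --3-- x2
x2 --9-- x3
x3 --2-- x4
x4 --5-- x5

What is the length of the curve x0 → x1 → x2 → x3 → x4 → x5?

Arc length = 9 + 3 + 9 + 2 + 5 = 28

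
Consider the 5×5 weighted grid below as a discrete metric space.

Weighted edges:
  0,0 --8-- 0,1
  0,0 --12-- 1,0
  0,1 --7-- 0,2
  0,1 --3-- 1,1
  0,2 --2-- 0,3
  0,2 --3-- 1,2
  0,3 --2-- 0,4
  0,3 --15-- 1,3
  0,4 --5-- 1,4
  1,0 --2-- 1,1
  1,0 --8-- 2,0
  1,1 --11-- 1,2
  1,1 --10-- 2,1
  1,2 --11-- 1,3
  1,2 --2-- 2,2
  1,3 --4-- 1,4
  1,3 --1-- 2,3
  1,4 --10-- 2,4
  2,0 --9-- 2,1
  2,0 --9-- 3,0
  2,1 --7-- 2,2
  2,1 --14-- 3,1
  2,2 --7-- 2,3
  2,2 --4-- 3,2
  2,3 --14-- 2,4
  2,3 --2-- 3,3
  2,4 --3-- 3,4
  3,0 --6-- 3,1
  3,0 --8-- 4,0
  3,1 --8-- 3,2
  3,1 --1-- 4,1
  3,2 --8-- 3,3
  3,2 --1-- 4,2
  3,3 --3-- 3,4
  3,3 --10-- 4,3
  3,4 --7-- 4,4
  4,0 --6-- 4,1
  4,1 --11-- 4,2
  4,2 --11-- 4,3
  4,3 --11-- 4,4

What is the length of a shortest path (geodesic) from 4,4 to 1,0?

Shortest path: 4,4 → 3,4 → 3,3 → 2,3 → 2,2 → 1,2 → 1,1 → 1,0, total weight = 34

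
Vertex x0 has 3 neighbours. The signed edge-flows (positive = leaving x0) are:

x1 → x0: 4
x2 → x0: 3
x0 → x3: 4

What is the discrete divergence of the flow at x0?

Divergence = sum of outgoing flows = (-4) + (-3) + 4 = -3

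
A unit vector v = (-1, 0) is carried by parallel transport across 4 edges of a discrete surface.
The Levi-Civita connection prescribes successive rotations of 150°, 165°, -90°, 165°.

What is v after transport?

Total rotation: 150° + 165° + (-90°) + 165° = 390° ≡ 30° (mod 360°). Final vector: (-0.8660, -0.5000)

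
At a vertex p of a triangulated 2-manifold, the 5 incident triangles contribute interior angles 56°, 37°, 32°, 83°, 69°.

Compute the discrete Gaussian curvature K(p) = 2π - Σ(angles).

Sum of angles = 277°. K = 360° - 277° = 83° = 83π/180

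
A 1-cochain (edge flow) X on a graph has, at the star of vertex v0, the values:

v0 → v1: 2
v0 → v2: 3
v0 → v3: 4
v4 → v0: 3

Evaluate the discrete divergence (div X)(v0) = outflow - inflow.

Divergence = sum of outgoing flows = 2 + 3 + 4 + (-3) = 6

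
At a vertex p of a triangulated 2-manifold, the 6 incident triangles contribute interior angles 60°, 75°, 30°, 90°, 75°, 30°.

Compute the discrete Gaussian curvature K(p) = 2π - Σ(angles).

Sum of angles = 360°. K = 360° - 360° = 0°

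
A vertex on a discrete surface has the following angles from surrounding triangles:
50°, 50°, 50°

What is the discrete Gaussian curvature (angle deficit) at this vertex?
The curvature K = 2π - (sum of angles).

Sum of angles = 150°. K = 360° - 150° = 210° = 7π/6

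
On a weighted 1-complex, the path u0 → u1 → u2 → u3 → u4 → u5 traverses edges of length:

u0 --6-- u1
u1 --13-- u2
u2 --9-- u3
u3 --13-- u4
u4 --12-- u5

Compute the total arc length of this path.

Arc length = 6 + 13 + 9 + 13 + 12 = 53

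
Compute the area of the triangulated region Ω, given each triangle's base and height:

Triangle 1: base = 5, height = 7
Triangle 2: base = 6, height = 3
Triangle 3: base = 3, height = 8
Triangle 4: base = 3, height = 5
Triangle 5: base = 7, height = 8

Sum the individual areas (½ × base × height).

(1/2)×5×7 + (1/2)×6×3 + (1/2)×3×8 + (1/2)×3×5 + (1/2)×7×8 = 74.0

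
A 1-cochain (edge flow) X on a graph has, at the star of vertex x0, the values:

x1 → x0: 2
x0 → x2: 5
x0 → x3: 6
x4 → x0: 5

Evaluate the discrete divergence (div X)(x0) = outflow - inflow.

Divergence = sum of outgoing flows = (-2) + 5 + 6 + (-5) = 4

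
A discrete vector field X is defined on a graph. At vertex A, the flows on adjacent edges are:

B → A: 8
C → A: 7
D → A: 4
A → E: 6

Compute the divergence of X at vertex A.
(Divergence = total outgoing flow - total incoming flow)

Divergence = sum of outgoing flows = (-8) + (-7) + (-4) + 6 = -13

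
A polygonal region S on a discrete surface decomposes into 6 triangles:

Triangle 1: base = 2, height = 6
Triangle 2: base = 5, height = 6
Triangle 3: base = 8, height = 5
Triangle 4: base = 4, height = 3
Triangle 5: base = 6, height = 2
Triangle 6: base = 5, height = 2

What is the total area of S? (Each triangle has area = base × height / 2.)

(1/2)×2×6 + (1/2)×5×6 + (1/2)×8×5 + (1/2)×4×3 + (1/2)×6×2 + (1/2)×5×2 = 58.0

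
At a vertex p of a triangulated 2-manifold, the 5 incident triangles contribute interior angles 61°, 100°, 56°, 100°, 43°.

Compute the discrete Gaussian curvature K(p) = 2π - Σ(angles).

Sum of angles = 360°. K = 360° - 360° = 0° = 0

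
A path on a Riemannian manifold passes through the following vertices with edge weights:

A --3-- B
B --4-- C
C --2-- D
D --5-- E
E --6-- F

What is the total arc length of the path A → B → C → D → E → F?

Arc length = 3 + 4 + 2 + 5 + 6 = 20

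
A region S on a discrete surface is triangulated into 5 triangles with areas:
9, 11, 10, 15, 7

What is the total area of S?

9 + 11 + 10 + 15 + 7 = 52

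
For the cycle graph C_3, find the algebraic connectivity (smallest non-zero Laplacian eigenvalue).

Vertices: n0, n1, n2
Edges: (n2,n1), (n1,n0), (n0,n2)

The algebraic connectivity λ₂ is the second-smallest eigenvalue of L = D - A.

The cycle graph C_n has Laplacian eigenvalues λ_k = 2 − 2cos(2πk/n), k = 0, 1, …, n−1. Here n = 3:
k=0: 2 − 2cos(0) = 0.0; k=1: 2 − 2cos(2π/3) = 3.0; k=2: 2 − 2cos(4π/3) = 3.0.
Laplacian eigenvalues: [0.0, 3.0, 3.0]. Algebraic connectivity (smallest non-zero eigenvalue) = 3.0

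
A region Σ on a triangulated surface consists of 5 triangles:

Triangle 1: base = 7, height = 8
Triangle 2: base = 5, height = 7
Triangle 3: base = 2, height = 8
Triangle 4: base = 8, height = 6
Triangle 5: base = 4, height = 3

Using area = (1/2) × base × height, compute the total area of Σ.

(1/2)×7×8 + (1/2)×5×7 + (1/2)×2×8 + (1/2)×8×6 + (1/2)×4×3 = 83.5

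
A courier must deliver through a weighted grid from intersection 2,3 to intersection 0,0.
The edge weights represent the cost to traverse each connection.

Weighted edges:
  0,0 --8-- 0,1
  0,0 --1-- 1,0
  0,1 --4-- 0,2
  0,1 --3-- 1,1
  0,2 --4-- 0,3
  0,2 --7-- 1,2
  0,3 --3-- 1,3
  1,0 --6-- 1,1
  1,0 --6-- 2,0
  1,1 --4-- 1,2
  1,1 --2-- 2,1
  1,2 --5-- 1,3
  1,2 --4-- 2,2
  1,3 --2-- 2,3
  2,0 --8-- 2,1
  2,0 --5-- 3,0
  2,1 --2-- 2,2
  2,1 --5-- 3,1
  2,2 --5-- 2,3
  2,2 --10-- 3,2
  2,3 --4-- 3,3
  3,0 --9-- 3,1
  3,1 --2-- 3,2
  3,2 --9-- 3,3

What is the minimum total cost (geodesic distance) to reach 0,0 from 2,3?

Shortest path: 2,3 → 2,2 → 2,1 → 1,1 → 1,0 → 0,0, total weight = 16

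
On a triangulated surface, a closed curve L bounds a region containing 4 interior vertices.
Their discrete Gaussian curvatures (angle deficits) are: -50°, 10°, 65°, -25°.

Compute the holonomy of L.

Holonomy = total enclosed curvature = (-50°) + 10° + 65° + (-25°) = 0°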